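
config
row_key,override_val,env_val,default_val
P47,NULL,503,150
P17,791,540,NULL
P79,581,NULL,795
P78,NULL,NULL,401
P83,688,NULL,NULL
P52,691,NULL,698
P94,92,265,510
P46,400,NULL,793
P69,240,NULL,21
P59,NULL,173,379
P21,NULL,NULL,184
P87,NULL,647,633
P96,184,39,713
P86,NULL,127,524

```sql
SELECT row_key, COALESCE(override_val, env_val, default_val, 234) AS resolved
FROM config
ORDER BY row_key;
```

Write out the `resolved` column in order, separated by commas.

row_key=P17: override_val=791 → 791
row_key=P21: override_val=NULL, env_val=NULL, default_val=184 → 184
row_key=P46: override_val=400 → 400
row_key=P47: override_val=NULL, env_val=503 → 503
row_key=P52: override_val=691 → 691
row_key=P59: override_val=NULL, env_val=173 → 173
row_key=P69: override_val=240 → 240
row_key=P78: override_val=NULL, env_val=NULL, default_val=401 → 401
row_key=P79: override_val=581 → 581
row_key=P83: override_val=688 → 688
row_key=P86: override_val=NULL, env_val=127 → 127
row_key=P87: override_val=NULL, env_val=647 → 647
row_key=P94: override_val=92 → 92
row_key=P96: override_val=184 → 184

791, 184, 400, 503, 691, 173, 240, 401, 581, 688, 127, 647, 92, 184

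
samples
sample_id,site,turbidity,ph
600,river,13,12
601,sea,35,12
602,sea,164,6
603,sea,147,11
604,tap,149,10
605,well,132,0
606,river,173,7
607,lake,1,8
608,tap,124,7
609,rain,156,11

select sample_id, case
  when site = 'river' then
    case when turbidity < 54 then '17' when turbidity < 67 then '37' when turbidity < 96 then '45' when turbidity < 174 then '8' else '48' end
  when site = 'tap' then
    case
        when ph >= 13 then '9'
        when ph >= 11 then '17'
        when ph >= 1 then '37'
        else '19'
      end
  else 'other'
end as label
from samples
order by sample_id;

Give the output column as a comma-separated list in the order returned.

17, other, other, other, 37, other, 8, other, 37, other

sample_id=600: site='river' → inner[turbidity < 54] → 17
sample_id=601: site='sea' → outer ELSE → other
sample_id=602: site='sea' → outer ELSE → other
sample_id=603: site='sea' → outer ELSE → other
sample_id=604: site='tap' → inner[ph >= 1] → 37
sample_id=605: site='well' → outer ELSE → other
sample_id=606: site='river' → inner[turbidity < 174] → 8
sample_id=607: site='lake' → outer ELSE → other
sample_id=608: site='tap' → inner[ph >= 1] → 37
sample_id=609: site='rain' → outer ELSE → other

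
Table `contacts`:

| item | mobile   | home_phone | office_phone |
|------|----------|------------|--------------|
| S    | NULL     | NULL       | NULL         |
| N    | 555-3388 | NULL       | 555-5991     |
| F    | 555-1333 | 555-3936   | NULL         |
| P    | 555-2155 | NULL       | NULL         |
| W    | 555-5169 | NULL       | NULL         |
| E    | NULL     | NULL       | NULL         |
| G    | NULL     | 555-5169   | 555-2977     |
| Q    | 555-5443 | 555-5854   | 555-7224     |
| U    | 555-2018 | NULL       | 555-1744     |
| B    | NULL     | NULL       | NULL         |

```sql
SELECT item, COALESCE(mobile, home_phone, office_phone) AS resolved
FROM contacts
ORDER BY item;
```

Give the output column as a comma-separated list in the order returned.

item=B: mobile=NULL, home_phone=NULL, office_phone=NULL (all NULL) → NULL
item=E: mobile=NULL, home_phone=NULL, office_phone=NULL (all NULL) → NULL
item=F: mobile=555-1333 → 555-1333
item=G: mobile=NULL, home_phone=555-5169 → 555-5169
item=N: mobile=555-3388 → 555-3388
item=P: mobile=555-2155 → 555-2155
item=Q: mobile=555-5443 → 555-5443
item=S: mobile=NULL, home_phone=NULL, office_phone=NULL (all NULL) → NULL
item=U: mobile=555-2018 → 555-2018
item=W: mobile=555-5169 → 555-5169

NULL, NULL, 555-1333, 555-5169, 555-3388, 555-2155, 555-5443, NULL, 555-2018, 555-5169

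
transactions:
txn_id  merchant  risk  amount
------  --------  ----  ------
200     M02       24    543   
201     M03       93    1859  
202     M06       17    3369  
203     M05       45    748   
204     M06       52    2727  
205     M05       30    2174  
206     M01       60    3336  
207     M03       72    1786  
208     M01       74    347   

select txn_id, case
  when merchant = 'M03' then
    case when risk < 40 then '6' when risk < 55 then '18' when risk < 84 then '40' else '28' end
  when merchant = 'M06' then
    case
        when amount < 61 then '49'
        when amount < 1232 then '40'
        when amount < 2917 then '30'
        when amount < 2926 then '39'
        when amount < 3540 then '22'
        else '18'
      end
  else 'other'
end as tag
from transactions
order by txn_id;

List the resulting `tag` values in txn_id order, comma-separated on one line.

other, 28, 22, other, 30, other, other, 40, other

txn_id=200: merchant='M02' → outer ELSE → other
txn_id=201: merchant='M03' → inner[ELSE] → 28
txn_id=202: merchant='M06' → inner[amount < 3540] → 22
txn_id=203: merchant='M05' → outer ELSE → other
txn_id=204: merchant='M06' → inner[amount < 2917] → 30
txn_id=205: merchant='M05' → outer ELSE → other
txn_id=206: merchant='M01' → outer ELSE → other
txn_id=207: merchant='M03' → inner[risk < 84] → 40
txn_id=208: merchant='M01' → outer ELSE → other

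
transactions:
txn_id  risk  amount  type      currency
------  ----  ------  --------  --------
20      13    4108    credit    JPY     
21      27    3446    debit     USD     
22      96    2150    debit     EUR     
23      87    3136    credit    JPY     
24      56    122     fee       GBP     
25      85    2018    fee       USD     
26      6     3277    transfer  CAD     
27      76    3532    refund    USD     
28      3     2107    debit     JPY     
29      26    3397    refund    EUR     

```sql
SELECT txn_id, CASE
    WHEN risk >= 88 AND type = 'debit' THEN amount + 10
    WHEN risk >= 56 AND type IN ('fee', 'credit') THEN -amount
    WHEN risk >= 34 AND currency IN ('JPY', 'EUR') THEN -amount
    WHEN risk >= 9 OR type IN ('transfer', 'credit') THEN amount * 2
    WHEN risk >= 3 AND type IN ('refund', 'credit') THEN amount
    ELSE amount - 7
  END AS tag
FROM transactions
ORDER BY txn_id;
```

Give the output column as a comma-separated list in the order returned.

8216, 6892, 2160, -3136, -122, -2018, 6554, 7064, 2100, 6794

txn_id=20: risk >= 9 OR type IN ('transfer', 'credit') → 8216
txn_id=21: risk >= 9 OR type IN ('transfer', 'credit') → 6892
txn_id=22: risk >= 88 AND type = 'debit' → 2160
txn_id=23: risk >= 56 AND type IN ('fee', 'credit') → -3136
txn_id=24: risk >= 56 AND type IN ('fee', 'credit') → -122
txn_id=25: risk >= 56 AND type IN ('fee', 'credit') → -2018
txn_id=26: risk >= 9 OR type IN ('transfer', 'credit') → 6554
txn_id=27: risk >= 9 OR type IN ('transfer', 'credit') → 7064
txn_id=28: ELSE → 2100
txn_id=29: risk >= 9 OR type IN ('transfer', 'credit') → 6794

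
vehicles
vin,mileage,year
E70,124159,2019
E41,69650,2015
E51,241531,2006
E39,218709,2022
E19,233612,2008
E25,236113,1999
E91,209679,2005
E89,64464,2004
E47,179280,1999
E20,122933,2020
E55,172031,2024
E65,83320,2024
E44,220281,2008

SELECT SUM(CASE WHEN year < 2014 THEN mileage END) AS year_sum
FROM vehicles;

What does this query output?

vin=E70: ✗
vin=E41: ✗
vin=E51: ✓ → 241531
vin=E39: ✗
vin=E19: ✓ → 233612
vin=E25: ✓ → 236113
vin=E91: ✓ → 209679
vin=E89: ✓ → 64464
vin=E47: ✓ → 179280
vin=E20: ✗
vin=E55: ✗
vin=E65: ✗
vin=E44: ✓ → 220281
year_sum = 241531 + 233612 + 236113 + 209679 + 64464 + 179280 + 220281 = 1384960

1384960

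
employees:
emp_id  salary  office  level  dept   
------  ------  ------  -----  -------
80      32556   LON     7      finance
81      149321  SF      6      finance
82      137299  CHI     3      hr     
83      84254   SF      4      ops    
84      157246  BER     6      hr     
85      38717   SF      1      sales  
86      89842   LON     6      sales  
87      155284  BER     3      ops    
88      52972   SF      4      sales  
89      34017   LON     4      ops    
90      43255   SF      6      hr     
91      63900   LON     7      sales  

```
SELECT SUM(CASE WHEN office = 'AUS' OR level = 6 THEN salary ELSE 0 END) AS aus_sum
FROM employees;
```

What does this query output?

439664

emp_id=80: ✗
emp_id=81: ✓ → 149321
emp_id=82: ✗
emp_id=83: ✗
emp_id=84: ✓ → 157246
emp_id=85: ✗
emp_id=86: ✓ → 89842
emp_id=87: ✗
emp_id=88: ✗
emp_id=89: ✗
emp_id=90: ✓ → 43255
emp_id=91: ✗
aus_sum = 149321 + 157246 + 89842 + 43255 = 439664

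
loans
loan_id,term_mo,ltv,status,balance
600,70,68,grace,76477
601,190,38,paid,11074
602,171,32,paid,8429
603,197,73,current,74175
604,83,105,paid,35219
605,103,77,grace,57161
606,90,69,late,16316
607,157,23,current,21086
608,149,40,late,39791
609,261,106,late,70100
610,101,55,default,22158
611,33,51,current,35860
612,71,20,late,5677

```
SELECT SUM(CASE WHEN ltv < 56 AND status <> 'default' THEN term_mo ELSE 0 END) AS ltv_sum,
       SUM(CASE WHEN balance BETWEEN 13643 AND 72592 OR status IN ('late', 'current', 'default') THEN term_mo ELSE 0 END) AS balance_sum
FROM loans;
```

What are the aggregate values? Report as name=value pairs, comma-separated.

[ltv_sum: ltv < 56 AND status <> 'default']
loan_id=600: ✗
loan_id=601: ✓ → 190
loan_id=602: ✓ → 171
loan_id=603: ✗
loan_id=604: ✗
loan_id=605: ✗
loan_id=606: ✗
loan_id=607: ✓ → 157
loan_id=608: ✓ → 149
loan_id=609: ✗
loan_id=610: ✗
loan_id=611: ✓ → 33
loan_id=612: ✓ → 71
ltv_sum = 190 + 171 + 157 + 149 + 33 + 71 = 771
—
[balance_sum: balance BETWEEN 13643 AND 72592 OR status IN ('late', 'current', 'default')]
loan_id=600: ✗
loan_id=601: ✗
loan_id=602: ✗
loan_id=603: ✓ → 197
loan_id=604: ✓ → 83
loan_id=605: ✓ → 103
loan_id=606: ✓ → 90
loan_id=607: ✓ → 157
loan_id=608: ✓ → 149
loan_id=609: ✓ → 261
loan_id=610: ✓ → 101
loan_id=611: ✓ → 33
loan_id=612: ✓ → 71
balance_sum = 197 + 83 + 103 + 90 + 157 + 149 + 261 + 101 + 33 + 71 = 1245

ltv_sum=771, balance_sum=1245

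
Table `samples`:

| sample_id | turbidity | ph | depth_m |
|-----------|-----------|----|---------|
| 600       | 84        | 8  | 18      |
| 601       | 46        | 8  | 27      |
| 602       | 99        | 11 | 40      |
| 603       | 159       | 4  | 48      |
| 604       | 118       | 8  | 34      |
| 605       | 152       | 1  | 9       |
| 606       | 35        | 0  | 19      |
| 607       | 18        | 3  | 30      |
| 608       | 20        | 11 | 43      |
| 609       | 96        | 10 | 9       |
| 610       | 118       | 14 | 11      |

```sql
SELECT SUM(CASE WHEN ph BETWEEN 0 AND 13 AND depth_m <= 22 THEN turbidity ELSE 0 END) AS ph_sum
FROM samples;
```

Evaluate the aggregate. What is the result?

sample_id=600: ✓ → 84
sample_id=601: ✗
sample_id=602: ✗
sample_id=603: ✗
sample_id=604: ✗
sample_id=605: ✓ → 152
sample_id=606: ✓ → 35
sample_id=607: ✗
sample_id=608: ✗
sample_id=609: ✓ → 96
sample_id=610: ✗
ph_sum = 84 + 152 + 35 + 96 = 367

367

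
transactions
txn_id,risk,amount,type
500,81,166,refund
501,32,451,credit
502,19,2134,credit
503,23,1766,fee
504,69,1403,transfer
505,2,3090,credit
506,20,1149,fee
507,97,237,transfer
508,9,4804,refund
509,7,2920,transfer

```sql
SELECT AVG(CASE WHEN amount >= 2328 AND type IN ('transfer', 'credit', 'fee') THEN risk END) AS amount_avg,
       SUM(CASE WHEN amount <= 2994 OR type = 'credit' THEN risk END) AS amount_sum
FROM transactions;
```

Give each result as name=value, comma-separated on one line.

amount_avg=4.5, amount_sum=350

[amount_avg: amount >= 2328 AND type IN ('transfer', 'credit', 'fee')]
txn_id=500: ✗
txn_id=501: ✗
txn_id=502: ✗
txn_id=503: ✗
txn_id=504: ✗
txn_id=505: ✓ → 2
txn_id=506: ✗
txn_id=507: ✗
txn_id=508: ✗
txn_id=509: ✓ → 7
amount_avg = (2 + 7) / 2 = 4.5
—
[amount_sum: amount <= 2994 OR type = 'credit']
txn_id=500: ✓ → 81
txn_id=501: ✓ → 32
txn_id=502: ✓ → 19
txn_id=503: ✓ → 23
txn_id=504: ✓ → 69
txn_id=505: ✓ → 2
txn_id=506: ✓ → 20
txn_id=507: ✓ → 97
txn_id=508: ✗
txn_id=509: ✓ → 7
amount_sum = 81 + 32 + 19 + 23 + 69 + 2 + 20 + 97 + 7 = 350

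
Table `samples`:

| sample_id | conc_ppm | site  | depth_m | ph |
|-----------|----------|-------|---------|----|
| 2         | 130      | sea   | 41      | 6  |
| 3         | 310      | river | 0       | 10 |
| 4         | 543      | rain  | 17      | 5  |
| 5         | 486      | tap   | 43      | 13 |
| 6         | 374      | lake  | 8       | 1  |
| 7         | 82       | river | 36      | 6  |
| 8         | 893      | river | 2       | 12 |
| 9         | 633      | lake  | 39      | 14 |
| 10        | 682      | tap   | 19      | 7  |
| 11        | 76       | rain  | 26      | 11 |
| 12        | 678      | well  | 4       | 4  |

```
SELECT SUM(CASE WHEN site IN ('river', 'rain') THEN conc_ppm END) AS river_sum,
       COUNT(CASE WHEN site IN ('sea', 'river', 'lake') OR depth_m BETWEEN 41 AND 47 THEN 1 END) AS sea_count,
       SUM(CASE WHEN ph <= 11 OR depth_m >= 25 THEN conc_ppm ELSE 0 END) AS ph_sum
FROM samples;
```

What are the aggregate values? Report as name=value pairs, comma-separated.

[river_sum: site IN ('river', 'rain')]
sample_id=2: ✗
sample_id=3: ✓ → 310
sample_id=4: ✓ → 543
sample_id=5: ✗
sample_id=6: ✗
sample_id=7: ✓ → 82
sample_id=8: ✓ → 893
sample_id=9: ✗
sample_id=10: ✗
sample_id=11: ✓ → 76
sample_id=12: ✗
river_sum = 310 + 543 + 82 + 893 + 76 = 1904
—
[sea_count: site IN ('sea', 'river', 'lake') OR depth_m BETWEEN 41 AND 47]
sample_id=2: ✓ → 1
sample_id=3: ✓ → 1
sample_id=4: ✗
sample_id=5: ✓ → 1
sample_id=6: ✓ → 1
sample_id=7: ✓ → 1
sample_id=8: ✓ → 1
sample_id=9: ✓ → 1
sample_id=10: ✗
sample_id=11: ✗
sample_id=12: ✗
sea_count = COUNT(1, 1, 1, 1, 1, 1, 1) = 7
—
[ph_sum: ph <= 11 OR depth_m >= 25]
sample_id=2: ✓ → 130
sample_id=3: ✓ → 310
sample_id=4: ✓ → 543
sample_id=5: ✓ → 486
sample_id=6: ✓ → 374
sample_id=7: ✓ → 82
sample_id=8: ✗
sample_id=9: ✓ → 633
sample_id=10: ✓ → 682
sample_id=11: ✓ → 76
sample_id=12: ✓ → 678
ph_sum = 130 + 310 + 543 + 486 + 374 + 82 + 633 + 682 + 76 + 678 = 3994

river_sum=1904, sea_count=7, ph_sum=3994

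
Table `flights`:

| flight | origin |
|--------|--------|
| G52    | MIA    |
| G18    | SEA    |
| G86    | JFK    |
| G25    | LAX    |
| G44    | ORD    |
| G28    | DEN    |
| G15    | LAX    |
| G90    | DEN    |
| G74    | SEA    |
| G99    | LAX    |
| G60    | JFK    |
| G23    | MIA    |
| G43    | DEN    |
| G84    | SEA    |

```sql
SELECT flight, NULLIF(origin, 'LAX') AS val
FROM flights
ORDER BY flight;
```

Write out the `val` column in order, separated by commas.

NULL, SEA, MIA, NULL, DEN, DEN, ORD, MIA, JFK, SEA, SEA, JFK, DEN, NULL

flight=G15: origin=LAX vs LAX: equal → NULL
flight=G18: origin=SEA vs LAX: differ → SEA
flight=G23: origin=MIA vs LAX: differ → MIA
flight=G25: origin=LAX vs LAX: equal → NULL
flight=G28: origin=DEN vs LAX: differ → DEN
flight=G43: origin=DEN vs LAX: differ → DEN
flight=G44: origin=ORD vs LAX: differ → ORD
flight=G52: origin=MIA vs LAX: differ → MIA
flight=G60: origin=JFK vs LAX: differ → JFK
flight=G74: origin=SEA vs LAX: differ → SEA
flight=G84: origin=SEA vs LAX: differ → SEA
flight=G86: origin=JFK vs LAX: differ → JFK
flight=G90: origin=DEN vs LAX: differ → DEN
flight=G99: origin=LAX vs LAX: equal → NULL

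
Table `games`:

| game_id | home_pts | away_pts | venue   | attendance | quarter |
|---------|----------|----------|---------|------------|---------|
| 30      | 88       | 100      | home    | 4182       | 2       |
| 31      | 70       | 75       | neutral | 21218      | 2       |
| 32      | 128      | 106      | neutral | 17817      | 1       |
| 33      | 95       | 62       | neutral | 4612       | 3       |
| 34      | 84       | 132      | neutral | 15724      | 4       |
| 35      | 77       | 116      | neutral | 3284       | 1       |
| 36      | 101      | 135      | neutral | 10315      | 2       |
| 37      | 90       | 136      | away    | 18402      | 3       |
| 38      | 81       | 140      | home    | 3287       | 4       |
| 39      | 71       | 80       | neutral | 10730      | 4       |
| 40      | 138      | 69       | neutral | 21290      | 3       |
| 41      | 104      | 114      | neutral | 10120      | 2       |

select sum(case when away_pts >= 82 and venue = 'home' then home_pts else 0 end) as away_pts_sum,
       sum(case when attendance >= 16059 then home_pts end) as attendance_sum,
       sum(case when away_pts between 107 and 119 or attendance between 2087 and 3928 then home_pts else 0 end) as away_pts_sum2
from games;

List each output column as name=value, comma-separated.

[away_pts_sum: away_pts >= 82 and venue = 'home']
game_id=30: ✓ → 88
game_id=31: ✗
game_id=32: ✗
game_id=33: ✗
game_id=34: ✗
game_id=35: ✗
game_id=36: ✗
game_id=37: ✗
game_id=38: ✓ → 81
game_id=39: ✗
game_id=40: ✗
game_id=41: ✗
away_pts_sum = 88 + 81 = 169
—
[attendance_sum: attendance >= 16059]
game_id=30: ✗
game_id=31: ✓ → 70
game_id=32: ✓ → 128
game_id=33: ✗
game_id=34: ✗
game_id=35: ✗
game_id=36: ✗
game_id=37: ✓ → 90
game_id=38: ✗
game_id=39: ✗
game_id=40: ✓ → 138
game_id=41: ✗
attendance_sum = 70 + 128 + 90 + 138 = 426
—
[away_pts_sum2: away_pts between 107 and 119 or attendance between 2087 and 3928]
game_id=30: ✗
game_id=31: ✗
game_id=32: ✗
game_id=33: ✗
game_id=34: ✗
game_id=35: ✓ → 77
game_id=36: ✗
game_id=37: ✗
game_id=38: ✓ → 81
game_id=39: ✗
game_id=40: ✗
game_id=41: ✓ → 104
away_pts_sum2 = 77 + 81 + 104 = 262

away_pts_sum=169, attendance_sum=426, away_pts_sum2=262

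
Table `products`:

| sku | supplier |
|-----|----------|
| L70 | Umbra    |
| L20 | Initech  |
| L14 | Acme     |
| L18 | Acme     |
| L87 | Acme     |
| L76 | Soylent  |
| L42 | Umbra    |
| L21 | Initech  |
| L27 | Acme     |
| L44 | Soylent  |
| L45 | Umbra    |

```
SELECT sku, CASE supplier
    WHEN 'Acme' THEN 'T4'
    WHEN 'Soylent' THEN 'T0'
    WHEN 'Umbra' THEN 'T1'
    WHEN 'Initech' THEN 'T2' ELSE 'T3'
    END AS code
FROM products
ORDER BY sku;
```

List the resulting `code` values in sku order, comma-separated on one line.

T4, T4, T2, T2, T4, T1, T0, T1, T1, T0, T4

sku=L14: supplier='Acme' → T4
sku=L18: supplier='Acme' → T4
sku=L20: supplier='Initech' → T2
sku=L21: supplier='Initech' → T2
sku=L27: supplier='Acme' → T4
sku=L42: supplier='Umbra' → T1
sku=L44: supplier='Soylent' → T0
sku=L45: supplier='Umbra' → T1
sku=L70: supplier='Umbra' → T1
sku=L76: supplier='Soylent' → T0
sku=L87: supplier='Acme' → T4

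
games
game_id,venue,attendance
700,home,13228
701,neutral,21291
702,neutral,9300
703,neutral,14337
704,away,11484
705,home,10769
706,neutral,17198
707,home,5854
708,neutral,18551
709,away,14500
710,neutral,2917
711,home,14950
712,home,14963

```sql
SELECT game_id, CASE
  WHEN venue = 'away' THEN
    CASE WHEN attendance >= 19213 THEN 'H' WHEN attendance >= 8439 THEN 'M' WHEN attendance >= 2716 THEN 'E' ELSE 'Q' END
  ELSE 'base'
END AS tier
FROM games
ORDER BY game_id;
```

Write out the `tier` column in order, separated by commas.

game_id=700: venue='home' → outer ELSE → base
game_id=701: venue='neutral' → outer ELSE → base
game_id=702: venue='neutral' → outer ELSE → base
game_id=703: venue='neutral' → outer ELSE → base
game_id=704: venue='away' → inner[attendance >= 8439] → M
game_id=705: venue='home' → outer ELSE → base
game_id=706: venue='neutral' → outer ELSE → base
game_id=707: venue='home' → outer ELSE → base
game_id=708: venue='neutral' → outer ELSE → base
game_id=709: venue='away' → inner[attendance >= 8439] → M
game_id=710: venue='neutral' → outer ELSE → base
game_id=711: venue='home' → outer ELSE → base
game_id=712: venue='home' → outer ELSE → base

base, base, base, base, M, base, base, base, base, M, base, base, base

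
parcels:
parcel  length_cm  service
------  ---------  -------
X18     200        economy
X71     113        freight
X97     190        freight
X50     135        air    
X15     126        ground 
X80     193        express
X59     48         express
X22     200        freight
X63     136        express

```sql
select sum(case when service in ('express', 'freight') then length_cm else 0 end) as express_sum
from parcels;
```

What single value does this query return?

880

parcel=X18: ✗
parcel=X71: ✓ → 113
parcel=X97: ✓ → 190
parcel=X50: ✗
parcel=X15: ✗
parcel=X80: ✓ → 193
parcel=X59: ✓ → 48
parcel=X22: ✓ → 200
parcel=X63: ✓ → 136
express_sum = 113 + 190 + 193 + 48 + 200 + 136 = 880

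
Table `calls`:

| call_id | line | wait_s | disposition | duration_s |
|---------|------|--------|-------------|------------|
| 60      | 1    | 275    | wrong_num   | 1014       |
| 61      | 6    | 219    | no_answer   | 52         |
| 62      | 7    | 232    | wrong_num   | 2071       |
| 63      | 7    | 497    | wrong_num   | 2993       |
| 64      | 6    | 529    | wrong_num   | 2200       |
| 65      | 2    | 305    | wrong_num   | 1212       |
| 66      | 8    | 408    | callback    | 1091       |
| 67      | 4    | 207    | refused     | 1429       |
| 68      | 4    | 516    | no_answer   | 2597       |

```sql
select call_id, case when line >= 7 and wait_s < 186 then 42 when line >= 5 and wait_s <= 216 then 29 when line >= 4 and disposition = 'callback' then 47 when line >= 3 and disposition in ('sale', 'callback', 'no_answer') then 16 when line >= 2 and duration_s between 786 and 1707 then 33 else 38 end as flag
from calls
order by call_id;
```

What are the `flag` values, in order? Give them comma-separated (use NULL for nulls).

38, 16, 38, 38, 38, 33, 47, 33, 16

call_id=60: ELSE → 38
call_id=61: line >= 3 and disposition in ('sale', 'callback', 'no_answer') → 16
call_id=62: ELSE → 38
call_id=63: ELSE → 38
call_id=64: ELSE → 38
call_id=65: line >= 2 and duration_s between 786 and 1707 → 33
call_id=66: line >= 4 and disposition = 'callback' → 47
call_id=67: line >= 2 and duration_s between 786 and 1707 → 33
call_id=68: line >= 3 and disposition in ('sale', 'callback', 'no_answer') → 16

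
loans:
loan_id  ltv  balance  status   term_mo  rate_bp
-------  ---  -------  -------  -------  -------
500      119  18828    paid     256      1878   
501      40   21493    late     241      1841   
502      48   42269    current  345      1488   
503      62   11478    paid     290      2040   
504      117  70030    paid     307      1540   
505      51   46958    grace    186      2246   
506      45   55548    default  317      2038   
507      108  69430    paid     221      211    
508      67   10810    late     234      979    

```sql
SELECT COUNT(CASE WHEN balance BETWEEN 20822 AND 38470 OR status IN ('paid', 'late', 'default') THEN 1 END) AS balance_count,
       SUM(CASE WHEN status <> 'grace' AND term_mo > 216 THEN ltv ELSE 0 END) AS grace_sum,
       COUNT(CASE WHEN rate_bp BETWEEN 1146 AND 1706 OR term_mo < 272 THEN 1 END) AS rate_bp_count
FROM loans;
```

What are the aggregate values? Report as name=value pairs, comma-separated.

balance_count=7, grace_sum=606, rate_bp_count=7

[balance_count: balance BETWEEN 20822 AND 38470 OR status IN ('paid', 'late', 'default')]
loan_id=500: ✓ → 1
loan_id=501: ✓ → 1
loan_id=502: ✗
loan_id=503: ✓ → 1
loan_id=504: ✓ → 1
loan_id=505: ✗
loan_id=506: ✓ → 1
loan_id=507: ✓ → 1
loan_id=508: ✓ → 1
balance_count = COUNT(1, 1, 1, 1, 1, 1, 1) = 7
—
[grace_sum: status <> 'grace' AND term_mo > 216]
loan_id=500: ✓ → 119
loan_id=501: ✓ → 40
loan_id=502: ✓ → 48
loan_id=503: ✓ → 62
loan_id=504: ✓ → 117
loan_id=505: ✗
loan_id=506: ✓ → 45
loan_id=507: ✓ → 108
loan_id=508: ✓ → 67
grace_sum = 119 + 40 + 48 + 62 + 117 + 45 + 108 + 67 = 606
—
[rate_bp_count: rate_bp BETWEEN 1146 AND 1706 OR term_mo < 272]
loan_id=500: ✓ → 1
loan_id=501: ✓ → 1
loan_id=502: ✓ → 1
loan_id=503: ✗
loan_id=504: ✓ → 1
loan_id=505: ✓ → 1
loan_id=506: ✗
loan_id=507: ✓ → 1
loan_id=508: ✓ → 1
rate_bp_count = COUNT(1, 1, 1, 1, 1, 1, 1) = 7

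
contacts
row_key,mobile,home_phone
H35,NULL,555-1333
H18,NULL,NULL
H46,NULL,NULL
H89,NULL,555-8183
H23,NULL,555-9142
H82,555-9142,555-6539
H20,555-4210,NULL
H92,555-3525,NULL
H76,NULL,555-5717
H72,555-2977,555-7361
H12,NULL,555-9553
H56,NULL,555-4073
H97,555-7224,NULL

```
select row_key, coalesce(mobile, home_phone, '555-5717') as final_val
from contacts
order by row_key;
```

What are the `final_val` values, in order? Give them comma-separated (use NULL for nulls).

row_key=H12: mobile=NULL, home_phone=555-9553 → 555-9553
row_key=H18: mobile=NULL, home_phone=NULL, → literal 555-5717 → 555-5717
row_key=H20: mobile=555-4210 → 555-4210
row_key=H23: mobile=NULL, home_phone=555-9142 → 555-9142
row_key=H35: mobile=NULL, home_phone=555-1333 → 555-1333
row_key=H46: mobile=NULL, home_phone=NULL, → literal 555-5717 → 555-5717
row_key=H56: mobile=NULL, home_phone=555-4073 → 555-4073
row_key=H72: mobile=555-2977 → 555-2977
row_key=H76: mobile=NULL, home_phone=555-5717 → 555-5717
row_key=H82: mobile=555-9142 → 555-9142
row_key=H89: mobile=NULL, home_phone=555-8183 → 555-8183
row_key=H92: mobile=555-3525 → 555-3525
row_key=H97: mobile=555-7224 → 555-7224

555-9553, 555-5717, 555-4210, 555-9142, 555-1333, 555-5717, 555-4073, 555-2977, 555-5717, 555-9142, 555-8183, 555-3525, 555-7224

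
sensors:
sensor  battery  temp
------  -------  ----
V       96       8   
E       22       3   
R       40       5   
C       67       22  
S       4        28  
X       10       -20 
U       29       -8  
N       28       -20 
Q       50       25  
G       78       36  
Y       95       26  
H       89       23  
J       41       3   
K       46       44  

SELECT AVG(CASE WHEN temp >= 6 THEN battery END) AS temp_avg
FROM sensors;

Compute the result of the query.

65.625

sensor=V: ✓ → 96
sensor=E: ✗
sensor=R: ✗
sensor=C: ✓ → 67
sensor=S: ✓ → 4
sensor=X: ✗
sensor=U: ✗
sensor=N: ✗
sensor=Q: ✓ → 50
sensor=G: ✓ → 78
sensor=Y: ✓ → 95
sensor=H: ✓ → 89
sensor=J: ✗
sensor=K: ✓ → 46
temp_avg = (96 + 67 + 4 + 50 + 78 + 95 + 89 + 46) / 8 = 65.625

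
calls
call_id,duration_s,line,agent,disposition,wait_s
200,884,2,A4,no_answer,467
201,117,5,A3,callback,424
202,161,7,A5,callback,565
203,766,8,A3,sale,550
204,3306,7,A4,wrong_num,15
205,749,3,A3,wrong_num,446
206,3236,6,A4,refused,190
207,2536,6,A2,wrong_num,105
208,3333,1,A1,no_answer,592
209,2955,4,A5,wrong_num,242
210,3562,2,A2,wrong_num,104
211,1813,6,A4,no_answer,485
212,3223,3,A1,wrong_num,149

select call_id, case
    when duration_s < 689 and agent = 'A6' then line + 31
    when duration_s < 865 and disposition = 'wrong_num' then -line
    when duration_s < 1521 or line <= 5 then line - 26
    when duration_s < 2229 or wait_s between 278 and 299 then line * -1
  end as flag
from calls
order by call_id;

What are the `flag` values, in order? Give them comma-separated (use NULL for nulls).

-24, -21, -19, -18, NULL, -3, NULL, NULL, -25, -22, -24, -6, -23

call_id=200: duration_s < 1521 or line <= 5 → -24
call_id=201: duration_s < 1521 or line <= 5 → -21
call_id=202: duration_s < 1521 or line <= 5 → -19
call_id=203: duration_s < 1521 or line <= 5 → -18
call_id=204: (no match → NULL) → NULL
call_id=205: duration_s < 865 and disposition = 'wrong_num' → -3
call_id=206: (no match → NULL) → NULL
call_id=207: (no match → NULL) → NULL
call_id=208: duration_s < 1521 or line <= 5 → -25
call_id=209: duration_s < 1521 or line <= 5 → -22
call_id=210: duration_s < 1521 or line <= 5 → -24
call_id=211: duration_s < 2229 or wait_s between 278 and 299 → -6
call_id=212: duration_s < 1521 or line <= 5 → -23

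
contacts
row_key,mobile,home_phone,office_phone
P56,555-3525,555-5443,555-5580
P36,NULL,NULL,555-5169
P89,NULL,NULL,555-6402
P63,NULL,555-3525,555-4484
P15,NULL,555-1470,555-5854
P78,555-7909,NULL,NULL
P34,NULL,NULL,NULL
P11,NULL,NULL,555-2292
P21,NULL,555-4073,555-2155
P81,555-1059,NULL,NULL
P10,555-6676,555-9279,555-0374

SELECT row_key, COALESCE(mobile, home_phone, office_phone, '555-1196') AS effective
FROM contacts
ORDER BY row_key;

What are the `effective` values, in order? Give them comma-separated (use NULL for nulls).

555-6676, 555-2292, 555-1470, 555-4073, 555-1196, 555-5169, 555-3525, 555-3525, 555-7909, 555-1059, 555-6402

row_key=P10: mobile=555-6676 → 555-6676
row_key=P11: mobile=NULL, home_phone=NULL, office_phone=555-2292 → 555-2292
row_key=P15: mobile=NULL, home_phone=555-1470 → 555-1470
row_key=P21: mobile=NULL, home_phone=555-4073 → 555-4073
row_key=P34: mobile=NULL, home_phone=NULL, office_phone=NULL, → literal 555-1196 → 555-1196
row_key=P36: mobile=NULL, home_phone=NULL, office_phone=555-5169 → 555-5169
row_key=P56: mobile=555-3525 → 555-3525
row_key=P63: mobile=NULL, home_phone=555-3525 → 555-3525
row_key=P78: mobile=555-7909 → 555-7909
row_key=P81: mobile=555-1059 → 555-1059
row_key=P89: mobile=NULL, home_phone=NULL, office_phone=555-6402 → 555-6402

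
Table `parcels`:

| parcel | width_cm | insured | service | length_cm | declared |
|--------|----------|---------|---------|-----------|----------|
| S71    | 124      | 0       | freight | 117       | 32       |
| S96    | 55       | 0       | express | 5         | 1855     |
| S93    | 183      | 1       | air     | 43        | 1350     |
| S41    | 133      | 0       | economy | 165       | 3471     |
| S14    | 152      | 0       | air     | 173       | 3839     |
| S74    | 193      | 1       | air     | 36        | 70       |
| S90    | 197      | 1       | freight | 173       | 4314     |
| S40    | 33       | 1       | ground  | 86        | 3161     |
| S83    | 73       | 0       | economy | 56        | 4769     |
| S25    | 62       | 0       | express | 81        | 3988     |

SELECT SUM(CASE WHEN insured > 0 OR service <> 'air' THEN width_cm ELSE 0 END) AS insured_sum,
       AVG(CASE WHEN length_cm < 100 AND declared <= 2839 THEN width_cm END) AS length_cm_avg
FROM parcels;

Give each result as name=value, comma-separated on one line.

[insured_sum: insured > 0 OR service <> 'air']
parcel=S71: ✓ → 124
parcel=S96: ✓ → 55
parcel=S93: ✓ → 183
parcel=S41: ✓ → 133
parcel=S14: ✗
parcel=S74: ✓ → 193
parcel=S90: ✓ → 197
parcel=S40: ✓ → 33
parcel=S83: ✓ → 73
parcel=S25: ✓ → 62
insured_sum = 124 + 55 + 183 + 133 + 193 + 197 + 33 + 73 + 62 = 1053
—
[length_cm_avg: length_cm < 100 AND declared <= 2839]
parcel=S71: ✗
parcel=S96: ✓ → 55
parcel=S93: ✓ → 183
parcel=S41: ✗
parcel=S14: ✗
parcel=S74: ✓ → 193
parcel=S90: ✗
parcel=S40: ✗
parcel=S83: ✗
parcel=S25: ✗
length_cm_avg = (55 + 183 + 193) / 3 = 143.6666666667

insured_sum=1053, length_cm_avg=143.6666666667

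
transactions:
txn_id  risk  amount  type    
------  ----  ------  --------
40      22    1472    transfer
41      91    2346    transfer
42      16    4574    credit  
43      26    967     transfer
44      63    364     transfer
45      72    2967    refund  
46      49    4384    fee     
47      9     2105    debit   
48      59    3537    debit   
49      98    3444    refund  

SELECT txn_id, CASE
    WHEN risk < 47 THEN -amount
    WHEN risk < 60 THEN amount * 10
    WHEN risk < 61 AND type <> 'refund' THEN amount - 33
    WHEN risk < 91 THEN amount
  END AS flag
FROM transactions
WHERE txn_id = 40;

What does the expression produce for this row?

txn_id = 40: risk=22, amount=1472, type=transfer.
risk < 47 → true → -1472

-1472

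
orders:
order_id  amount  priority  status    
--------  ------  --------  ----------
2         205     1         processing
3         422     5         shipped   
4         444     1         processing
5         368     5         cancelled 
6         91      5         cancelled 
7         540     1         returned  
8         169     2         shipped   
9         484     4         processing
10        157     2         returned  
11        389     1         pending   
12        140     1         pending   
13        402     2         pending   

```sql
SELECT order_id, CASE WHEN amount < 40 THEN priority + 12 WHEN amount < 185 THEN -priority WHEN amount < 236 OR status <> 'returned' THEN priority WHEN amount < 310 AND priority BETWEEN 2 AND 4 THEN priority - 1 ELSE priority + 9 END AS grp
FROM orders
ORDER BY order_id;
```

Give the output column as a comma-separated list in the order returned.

1, 5, 1, 5, -5, 10, -2, 4, -2, 1, -1, 2

order_id=2: amount < 236 OR status <> 'returned' → 1
order_id=3: amount < 236 OR status <> 'returned' → 5
order_id=4: amount < 236 OR status <> 'returned' → 1
order_id=5: amount < 236 OR status <> 'returned' → 5
order_id=6: amount < 185 → -5
order_id=7: ELSE → 10
order_id=8: amount < 185 → -2
order_id=9: amount < 236 OR status <> 'returned' → 4
order_id=10: amount < 185 → -2
order_id=11: amount < 236 OR status <> 'returned' → 1
order_id=12: amount < 185 → -1
order_id=13: amount < 236 OR status <> 'returned' → 2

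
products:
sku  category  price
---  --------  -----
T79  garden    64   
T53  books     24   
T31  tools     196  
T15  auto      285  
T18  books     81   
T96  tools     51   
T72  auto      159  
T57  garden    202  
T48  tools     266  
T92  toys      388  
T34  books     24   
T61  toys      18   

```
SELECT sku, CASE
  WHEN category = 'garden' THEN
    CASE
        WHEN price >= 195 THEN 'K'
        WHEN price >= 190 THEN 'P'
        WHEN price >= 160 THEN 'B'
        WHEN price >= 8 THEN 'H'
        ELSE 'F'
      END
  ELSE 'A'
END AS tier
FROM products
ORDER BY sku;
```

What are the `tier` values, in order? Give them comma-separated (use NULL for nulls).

A, A, A, A, A, A, K, A, A, H, A, A

sku=T15: category='auto' → outer ELSE → A
sku=T18: category='books' → outer ELSE → A
sku=T31: category='tools' → outer ELSE → A
sku=T34: category='books' → outer ELSE → A
sku=T48: category='tools' → outer ELSE → A
sku=T53: category='books' → outer ELSE → A
sku=T57: category='garden' → inner[price >= 195] → K
sku=T61: category='toys' → outer ELSE → A
sku=T72: category='auto' → outer ELSE → A
sku=T79: category='garden' → inner[price >= 8] → H
sku=T92: category='toys' → outer ELSE → A
sku=T96: category='tools' → outer ELSE → A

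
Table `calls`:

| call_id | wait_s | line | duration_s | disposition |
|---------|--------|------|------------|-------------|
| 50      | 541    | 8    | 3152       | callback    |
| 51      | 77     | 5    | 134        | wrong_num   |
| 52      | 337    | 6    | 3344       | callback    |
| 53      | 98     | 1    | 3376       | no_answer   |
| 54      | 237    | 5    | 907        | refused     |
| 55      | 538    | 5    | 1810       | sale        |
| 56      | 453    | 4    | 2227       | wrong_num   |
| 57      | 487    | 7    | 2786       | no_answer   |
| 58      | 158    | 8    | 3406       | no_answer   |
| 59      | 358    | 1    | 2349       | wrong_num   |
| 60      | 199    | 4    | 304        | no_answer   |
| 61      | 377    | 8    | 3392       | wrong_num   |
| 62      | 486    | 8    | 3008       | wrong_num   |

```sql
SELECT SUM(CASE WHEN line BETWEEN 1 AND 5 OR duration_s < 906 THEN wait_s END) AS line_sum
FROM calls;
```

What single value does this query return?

call_id=50: ✗
call_id=51: ✓ → 77
call_id=52: ✗
call_id=53: ✓ → 98
call_id=54: ✓ → 237
call_id=55: ✓ → 538
call_id=56: ✓ → 453
call_id=57: ✗
call_id=58: ✗
call_id=59: ✓ → 358
call_id=60: ✓ → 199
call_id=61: ✗
call_id=62: ✗
line_sum = 77 + 98 + 237 + 538 + 453 + 358 + 199 = 1960

1960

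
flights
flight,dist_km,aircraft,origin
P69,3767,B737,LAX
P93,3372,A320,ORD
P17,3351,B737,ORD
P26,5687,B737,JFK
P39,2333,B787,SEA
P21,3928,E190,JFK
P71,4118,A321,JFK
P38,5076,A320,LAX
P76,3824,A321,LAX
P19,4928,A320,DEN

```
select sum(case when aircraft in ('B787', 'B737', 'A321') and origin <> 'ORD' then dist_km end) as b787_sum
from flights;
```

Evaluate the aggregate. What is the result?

flight=P69: ✓ → 3767
flight=P93: ✗
flight=P17: ✗
flight=P26: ✓ → 5687
flight=P39: ✓ → 2333
flight=P21: ✗
flight=P71: ✓ → 4118
flight=P38: ✗
flight=P76: ✓ → 3824
flight=P19: ✗
b787_sum = 3767 + 5687 + 2333 + 4118 + 3824 = 19729

19729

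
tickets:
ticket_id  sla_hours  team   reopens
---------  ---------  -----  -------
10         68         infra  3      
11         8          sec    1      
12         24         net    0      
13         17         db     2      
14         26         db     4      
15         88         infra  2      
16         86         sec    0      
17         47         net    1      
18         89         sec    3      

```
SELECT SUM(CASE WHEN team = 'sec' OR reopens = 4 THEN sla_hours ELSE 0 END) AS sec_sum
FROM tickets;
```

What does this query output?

209

ticket_id=10: ✗
ticket_id=11: ✓ → 8
ticket_id=12: ✗
ticket_id=13: ✗
ticket_id=14: ✓ → 26
ticket_id=15: ✗
ticket_id=16: ✓ → 86
ticket_id=17: ✗
ticket_id=18: ✓ → 89
sec_sum = 8 + 26 + 86 + 89 = 209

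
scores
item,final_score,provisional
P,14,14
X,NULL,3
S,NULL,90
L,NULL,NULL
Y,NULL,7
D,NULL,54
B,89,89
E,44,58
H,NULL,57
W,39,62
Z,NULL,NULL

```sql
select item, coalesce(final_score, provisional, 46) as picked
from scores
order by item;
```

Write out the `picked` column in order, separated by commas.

89, 54, 44, 57, 46, 14, 90, 39, 3, 7, 46

item=B: final_score=89 → 89
item=D: final_score=NULL, provisional=54 → 54
item=E: final_score=44 → 44
item=H: final_score=NULL, provisional=57 → 57
item=L: final_score=NULL, provisional=NULL, → literal 46 → 46
item=P: final_score=14 → 14
item=S: final_score=NULL, provisional=90 → 90
item=W: final_score=39 → 39
item=X: final_score=NULL, provisional=3 → 3
item=Y: final_score=NULL, provisional=7 → 7
item=Z: final_score=NULL, provisional=NULL, → literal 46 → 46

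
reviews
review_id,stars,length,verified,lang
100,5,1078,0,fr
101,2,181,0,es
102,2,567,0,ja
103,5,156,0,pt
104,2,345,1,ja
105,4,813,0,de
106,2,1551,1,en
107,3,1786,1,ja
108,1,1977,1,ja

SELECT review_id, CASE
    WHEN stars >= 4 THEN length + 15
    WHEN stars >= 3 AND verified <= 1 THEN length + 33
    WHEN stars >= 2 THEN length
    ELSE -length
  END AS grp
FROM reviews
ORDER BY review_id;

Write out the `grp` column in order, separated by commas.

review_id=100: stars >= 4 → 1093
review_id=101: stars >= 2 → 181
review_id=102: stars >= 2 → 567
review_id=103: stars >= 4 → 171
review_id=104: stars >= 2 → 345
review_id=105: stars >= 4 → 828
review_id=106: stars >= 2 → 1551
review_id=107: stars >= 3 AND verified <= 1 → 1819
review_id=108: ELSE → -1977

1093, 181, 567, 171, 345, 828, 1551, 1819, -1977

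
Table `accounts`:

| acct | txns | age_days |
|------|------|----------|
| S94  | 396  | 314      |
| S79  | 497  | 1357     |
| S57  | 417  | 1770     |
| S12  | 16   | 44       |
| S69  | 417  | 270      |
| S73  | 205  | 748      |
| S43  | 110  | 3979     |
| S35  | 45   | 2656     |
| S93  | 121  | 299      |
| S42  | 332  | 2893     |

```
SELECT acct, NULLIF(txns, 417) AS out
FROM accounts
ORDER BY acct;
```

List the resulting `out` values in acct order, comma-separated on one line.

acct=S12: txns=16 vs 417: differ → 16
acct=S35: txns=45 vs 417: differ → 45
acct=S42: txns=332 vs 417: differ → 332
acct=S43: txns=110 vs 417: differ → 110
acct=S57: txns=417 vs 417: equal → NULL
acct=S69: txns=417 vs 417: equal → NULL
acct=S73: txns=205 vs 417: differ → 205
acct=S79: txns=497 vs 417: differ → 497
acct=S93: txns=121 vs 417: differ → 121
acct=S94: txns=396 vs 417: differ → 396

16, 45, 332, 110, NULL, NULL, 205, 497, 121, 396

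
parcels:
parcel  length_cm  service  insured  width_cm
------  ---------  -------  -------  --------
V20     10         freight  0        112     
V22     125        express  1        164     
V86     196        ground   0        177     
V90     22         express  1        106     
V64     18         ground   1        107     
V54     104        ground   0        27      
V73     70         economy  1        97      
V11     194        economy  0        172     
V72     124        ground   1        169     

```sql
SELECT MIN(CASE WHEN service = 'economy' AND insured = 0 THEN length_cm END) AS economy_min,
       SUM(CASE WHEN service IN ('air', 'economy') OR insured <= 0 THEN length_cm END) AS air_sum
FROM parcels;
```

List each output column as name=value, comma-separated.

economy_min=194, air_sum=574

[economy_min: service = 'economy' AND insured = 0]
parcel=V20: ✗
parcel=V22: ✗
parcel=V86: ✗
parcel=V90: ✗
parcel=V64: ✗
parcel=V54: ✗
parcel=V73: ✗
parcel=V11: ✓ → 194
parcel=V72: ✗
economy_min = MIN(194) = 194
—
[air_sum: service IN ('air', 'economy') OR insured <= 0]
parcel=V20: ✓ → 10
parcel=V22: ✗
parcel=V86: ✓ → 196
parcel=V90: ✗
parcel=V64: ✗
parcel=V54: ✓ → 104
parcel=V73: ✓ → 70
parcel=V11: ✓ → 194
parcel=V72: ✗
air_sum = 10 + 196 + 104 + 70 + 194 = 574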